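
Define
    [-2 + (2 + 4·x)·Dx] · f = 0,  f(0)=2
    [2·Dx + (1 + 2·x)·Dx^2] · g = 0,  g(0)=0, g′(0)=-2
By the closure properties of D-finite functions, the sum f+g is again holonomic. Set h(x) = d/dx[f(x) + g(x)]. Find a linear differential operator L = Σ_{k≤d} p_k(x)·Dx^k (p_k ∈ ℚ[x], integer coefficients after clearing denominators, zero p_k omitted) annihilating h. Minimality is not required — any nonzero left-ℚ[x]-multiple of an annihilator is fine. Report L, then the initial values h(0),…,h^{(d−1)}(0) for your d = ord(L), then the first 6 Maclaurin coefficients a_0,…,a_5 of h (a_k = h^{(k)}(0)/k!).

f: a_k = 2, 2, -1, 1, -5/4, 7/4, …
g: a_k = 0, -2, 2, -8/3, 4, -32/5, …
f+g: L₀ = lclm(L_f,L_g), ord ≤ 1+2.
Derive L from L₀ (diff closure).
L = 2 + (5 + 10·x)·Dx + (1 + 4·x + 4·x^2)·Dx^2  (order 2).
h: a_k = 0, 2, -5, 11, -93/4, 193/4, …
ICs: h(0) = 0, h′(0) = 2.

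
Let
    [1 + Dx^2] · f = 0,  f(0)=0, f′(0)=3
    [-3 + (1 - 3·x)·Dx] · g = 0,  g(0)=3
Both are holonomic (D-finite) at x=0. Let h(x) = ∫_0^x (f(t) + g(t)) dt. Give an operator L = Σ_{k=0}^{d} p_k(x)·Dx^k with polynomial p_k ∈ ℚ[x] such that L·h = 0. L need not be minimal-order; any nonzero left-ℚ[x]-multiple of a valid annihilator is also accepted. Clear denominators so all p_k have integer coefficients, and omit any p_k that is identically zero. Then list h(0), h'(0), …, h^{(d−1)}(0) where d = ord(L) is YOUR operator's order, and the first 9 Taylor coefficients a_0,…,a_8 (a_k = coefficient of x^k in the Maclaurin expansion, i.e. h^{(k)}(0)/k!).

f: a_k = 0, 3, 0, -1/2, 0, 1/40, 0, -1/1680, 0, …
g: a_k = 3, 9, 27, 81, 243, 729, 2187, 6561, 19683, …
Sum ⇒ L₀ = lclm(L_f,L_g) in ℚ(x)⟨Dx⟩.
h=∫₀ˣh₀: take L = L₀·Dx.
L = (-165 + 18·x - 27·x^2)·Dx + (19 - 63·x + 27·x^2 - 27·x^3)·Dx^2 + (-165 + 18·x - 27·x^2)·Dx^3 + (19 - 63·x + 27·x^2 - 27·x^3)·Dx^4  (order 4).
h: a_k = 0, 3, 6, 9, 161/8, 243/5, 29161/240, 2187/7, 11022479/13440, …
ICs: h(0) = 0, h′(0) = 3, h′′(0) = 12, h′′′(0) = 54.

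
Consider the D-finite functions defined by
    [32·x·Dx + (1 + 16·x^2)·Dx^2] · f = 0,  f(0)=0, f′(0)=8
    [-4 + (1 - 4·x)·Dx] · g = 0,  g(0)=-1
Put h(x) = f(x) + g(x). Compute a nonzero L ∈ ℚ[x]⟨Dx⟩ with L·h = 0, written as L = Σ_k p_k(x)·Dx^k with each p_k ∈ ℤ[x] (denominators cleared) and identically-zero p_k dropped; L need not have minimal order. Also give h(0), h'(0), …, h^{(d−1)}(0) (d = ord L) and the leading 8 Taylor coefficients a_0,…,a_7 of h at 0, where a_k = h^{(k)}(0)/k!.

L = (32 - 512·x - 1536·x^2)·Dx + (-16 + 32·x - 256·x^2 - 1536·x^3)·Dx^2 + (1 - 256·x^4)·Dx^3  (order 3).
h: a_k = -1, 4, -16, -320/3, -256, -3072/5, -4096, -147456/7, …
ICs: h(0) = -1, h′(0) = 4, h′′(0) = -32.

f: a_k = 0, 8, 0, -128/3, 0, 2048/5, 0, -32768/7, …
g: a_k = -1, -4, -16, -64, -256, -1024, -4096, -16384, …
L₀ := lclm(L_f,L_g); ord L₀ ≤ 2+1.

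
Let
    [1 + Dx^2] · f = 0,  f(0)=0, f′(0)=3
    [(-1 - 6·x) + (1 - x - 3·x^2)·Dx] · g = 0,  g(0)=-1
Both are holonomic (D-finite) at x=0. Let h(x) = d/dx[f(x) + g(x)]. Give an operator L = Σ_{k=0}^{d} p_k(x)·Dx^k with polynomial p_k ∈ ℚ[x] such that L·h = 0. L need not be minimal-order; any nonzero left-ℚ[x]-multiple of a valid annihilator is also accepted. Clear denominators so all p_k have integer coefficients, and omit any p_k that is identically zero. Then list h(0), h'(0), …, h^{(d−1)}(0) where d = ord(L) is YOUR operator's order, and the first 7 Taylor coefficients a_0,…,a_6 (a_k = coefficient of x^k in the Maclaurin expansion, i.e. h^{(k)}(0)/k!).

f: a_k = 0, 3, 0, -1/2, 0, 1/40, 0, …
g: a_k = -1, -1, -4, -7, -19, -40, -97, …
Weyl lclm of L_f,L_g ⇒ L₀ (ord ≤ 3).
Differentiate: ansatz ord ≤ ord L₀ ⇒ L.
L = (464 + 2522·x + 8618·x^2 + 6330·x^3 + 9630·x^4 + 486·x^5 + 486·x^6) + (-43 - 249·x + 114·x^2 + 559·x^3 + 1500·x^4 + 1863·x^5 + 189·x^6 + 162·x^7)·Dx + (464 + 2522·x + 8618·x^2 + 6330·x^3 + 9630·x^4 + 486·x^5 + 486·x^6)·Dx^2 + (-43 - 249·x + 114·x^2 + 559·x^3 + 1500·x^4 + 1863·x^5 + 189·x^6 + 162·x^7)·Dx^3  (order 3).
h: a_k = 2, -8, -45/2, -76, -1599/8, -582, -364561/240, …
ICs: h(0) = 2, h′(0) = -8, h′′(0) = -45.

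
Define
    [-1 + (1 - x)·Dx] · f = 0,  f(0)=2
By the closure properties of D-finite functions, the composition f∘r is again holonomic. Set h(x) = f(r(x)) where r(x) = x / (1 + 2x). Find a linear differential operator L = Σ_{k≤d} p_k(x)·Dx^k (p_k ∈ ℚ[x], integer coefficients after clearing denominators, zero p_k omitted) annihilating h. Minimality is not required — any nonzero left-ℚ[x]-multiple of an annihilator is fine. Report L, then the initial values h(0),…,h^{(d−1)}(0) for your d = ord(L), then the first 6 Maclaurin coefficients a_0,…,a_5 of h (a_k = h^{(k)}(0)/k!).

L = -1 + (1 + 3·x + 2·x^2)·Dx  (order 1).
h: a_k = 2, 2, -2, 2, -2, 2, …
ICs: h(0) = 2.

f: a_k = 2, 2, 2, 2, 2, 2, …
L₀ from L_f via x↦r, Dx↦r'^{-1}Dx.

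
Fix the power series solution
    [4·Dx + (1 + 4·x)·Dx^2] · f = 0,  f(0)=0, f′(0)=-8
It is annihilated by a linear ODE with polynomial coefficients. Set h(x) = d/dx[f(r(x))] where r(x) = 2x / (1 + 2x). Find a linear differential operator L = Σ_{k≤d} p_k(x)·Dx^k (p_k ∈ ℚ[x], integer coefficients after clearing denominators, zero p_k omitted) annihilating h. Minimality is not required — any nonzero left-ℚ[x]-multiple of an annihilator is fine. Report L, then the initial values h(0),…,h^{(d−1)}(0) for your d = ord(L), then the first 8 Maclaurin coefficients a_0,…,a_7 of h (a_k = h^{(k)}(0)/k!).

L = (12 + 40·x) + (1 + 12·x + 20·x^2)·Dx  (order 1).
h: a_k = -16, 192, -1984, 19968, -199936, 1999872, -19999744, 199999488, …
ICs: h(0) = -16.

f: a_k = 0, -8, 16, -128/3, 128, -2048/5, 4096/3, -32768/7, …
f∘r: x↦r, Dx↦Dx/r' in L_f ⇒ L₀.
h=h₀': d/dx-closure on L₀ ⇒ L.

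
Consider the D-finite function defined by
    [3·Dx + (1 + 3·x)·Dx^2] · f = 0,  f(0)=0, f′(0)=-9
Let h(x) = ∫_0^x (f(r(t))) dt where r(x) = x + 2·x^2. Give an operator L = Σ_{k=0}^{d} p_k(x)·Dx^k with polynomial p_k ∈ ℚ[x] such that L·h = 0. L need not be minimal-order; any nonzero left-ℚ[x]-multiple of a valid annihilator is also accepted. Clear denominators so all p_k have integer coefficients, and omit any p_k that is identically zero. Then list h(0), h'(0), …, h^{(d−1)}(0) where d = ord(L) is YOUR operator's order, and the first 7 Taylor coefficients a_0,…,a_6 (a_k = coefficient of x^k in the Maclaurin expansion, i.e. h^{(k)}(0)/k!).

f: a_k = 0, -9, 27/2, -27, 243/4, -729/5, 729/2, …
f∘r: x↦r, Dx↦Dx/r' in L_f ⇒ L₀.
Integrate: L := L₀·Dx.
L = (-1 + 12·x + 24·x^2)·Dx^2 + (1 + 7·x + 18·x^2 + 24·x^3)·Dx^3  (order 3).
h: a_k = 0, 0, -9/2, -3/2, 27/4, -189/20, 27/10, …
ICs: h(0) = 0, h′(0) = 0, h′′(0) = -9.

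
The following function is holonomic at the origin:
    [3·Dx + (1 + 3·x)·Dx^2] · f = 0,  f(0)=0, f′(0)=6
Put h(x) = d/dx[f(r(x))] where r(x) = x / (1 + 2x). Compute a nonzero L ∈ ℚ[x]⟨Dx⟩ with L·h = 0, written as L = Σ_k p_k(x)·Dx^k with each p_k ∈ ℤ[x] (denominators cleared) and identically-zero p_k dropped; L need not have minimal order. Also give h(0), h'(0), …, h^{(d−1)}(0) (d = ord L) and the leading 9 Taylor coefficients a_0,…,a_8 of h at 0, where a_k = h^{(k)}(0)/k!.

L = (7 + 20·x) + (1 + 7·x + 10·x^2)·Dx  (order 1).
h: a_k = 6, -42, 234, -1218, 6186, -31122, 155994, -780738, 3905226, …
ICs: h(0) = 6.

f: a_k = 0, 6, -9, 18, -81/2, 486/5, -243, 4374/7, -6561/4, …
Substitute x→r, Dx→(1/r')Dx; clear ⇒ L₀.
Derive L from L₀ (diff closure).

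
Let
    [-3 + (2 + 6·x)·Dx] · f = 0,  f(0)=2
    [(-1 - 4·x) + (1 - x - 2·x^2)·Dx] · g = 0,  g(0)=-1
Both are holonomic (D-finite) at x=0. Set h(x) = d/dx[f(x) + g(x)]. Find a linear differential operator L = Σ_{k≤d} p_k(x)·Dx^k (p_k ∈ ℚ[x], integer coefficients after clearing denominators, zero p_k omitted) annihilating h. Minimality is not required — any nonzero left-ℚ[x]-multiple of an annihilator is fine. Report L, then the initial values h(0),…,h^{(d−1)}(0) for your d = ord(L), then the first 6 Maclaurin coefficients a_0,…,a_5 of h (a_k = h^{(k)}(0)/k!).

f: a_k = 2, 3, -9/4, 27/8, -405/64, 1701/128, …
g: a_k = -1, -1, -3, -5, -11, -21, …
L₀ := lclm(L_f,L_g); ord L₀ ≤ 1+1.
h=h₀': d/dx-closure on L₀ ⇒ L.
L = (-114 - 522·x - 1152·x^2 - 816·x^3 - 720·x^4) + (-31 - 414·x - 1803·x^2 - 3208·x^3 - 3084·x^4 - 2160·x^5)·Dx + (10 + 66·x + 110·x^2 - 74·x^3 - 456·x^4 - 808·x^5 - 480·x^6)·Dx^2  (order 2).
h: a_k = 2, -21/2, -39/8, -1109/16, -4935/128, -111975/256, …
ICs: h(0) = 2, h′(0) = -21/2.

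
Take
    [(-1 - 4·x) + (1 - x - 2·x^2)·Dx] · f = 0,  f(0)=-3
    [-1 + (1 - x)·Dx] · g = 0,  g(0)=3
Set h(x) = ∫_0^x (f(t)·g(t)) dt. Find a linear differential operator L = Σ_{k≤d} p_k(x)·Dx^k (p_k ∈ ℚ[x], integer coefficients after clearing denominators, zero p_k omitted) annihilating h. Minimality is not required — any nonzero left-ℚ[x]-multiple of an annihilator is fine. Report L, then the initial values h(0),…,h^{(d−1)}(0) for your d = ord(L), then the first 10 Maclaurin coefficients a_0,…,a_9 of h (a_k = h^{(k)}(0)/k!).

L = (-2 - 2·x + 6·x^2)·Dx + (1 - 2·x - x^2 + 2·x^3)·Dx^2  (order 2).
h: a_k = 0, -9, -9, -15, -45/2, -189/5, -63, -765/7, -765/4, -341, …
ICs: h(0) = 0, h′(0) = -9.

f: a_k = -3, -3, -9, -15, -33, -63, -129, -255, -513, -1023, …
g: a_k = 3, 3, 3, 3, 3, 3, 3, 3, 3, 3, …
Product ⇒ symmetric product L₀, ord ≤ 1.
h=∫₀ˣh₀: take L = L₀·Dx.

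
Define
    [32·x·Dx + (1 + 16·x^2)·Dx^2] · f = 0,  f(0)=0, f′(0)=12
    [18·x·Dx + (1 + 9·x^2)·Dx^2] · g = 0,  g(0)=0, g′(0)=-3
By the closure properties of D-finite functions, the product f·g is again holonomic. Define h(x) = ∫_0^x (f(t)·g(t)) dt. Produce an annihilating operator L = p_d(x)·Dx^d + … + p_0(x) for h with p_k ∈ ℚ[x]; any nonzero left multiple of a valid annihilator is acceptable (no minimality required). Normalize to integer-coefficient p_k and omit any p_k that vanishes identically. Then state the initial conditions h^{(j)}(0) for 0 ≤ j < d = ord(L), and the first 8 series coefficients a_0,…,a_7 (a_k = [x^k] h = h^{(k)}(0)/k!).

L = (-3456·x - 144000·x^3 - 1327104·x^5 + 4147200·x^7 + 71663616·x^9)·Dx^2 + (-100 - 11532·x^2 - 259200·x^4 - 1161216·x^6 + 14515200·x^8 + 107495424·x^10)·Dx^3 + (-200·x - 7880·x^3 - 86400·x^5 + 194112·x^7 + 8294400·x^9 + 35831808·x^11)·Dx^4 + (-1 - 50·x^2 - 769·x^4 + 110736·x^8 + 1036800·x^10 + 2985984·x^12)·Dx^5  (order 5).
h: a_k = 0, 0, 0, -12, 0, 60, 0, -15012/35, …
ICs: h(0) = 0, h′(0) = 0, h′′(0) = 0, h′′′(0) = -72, h′′′′(0) = 0.

f: a_k = 0, 12, 0, -64, 0, 3072/5, 0, -49152/7, …
g: a_k = 0, -3, 0, 9, 0, -243/5, 0, 2187/7, …
Sym-product of L_f,L_g gives L₀ (≤ ord 4).
Integrate: L := L₀·Dx.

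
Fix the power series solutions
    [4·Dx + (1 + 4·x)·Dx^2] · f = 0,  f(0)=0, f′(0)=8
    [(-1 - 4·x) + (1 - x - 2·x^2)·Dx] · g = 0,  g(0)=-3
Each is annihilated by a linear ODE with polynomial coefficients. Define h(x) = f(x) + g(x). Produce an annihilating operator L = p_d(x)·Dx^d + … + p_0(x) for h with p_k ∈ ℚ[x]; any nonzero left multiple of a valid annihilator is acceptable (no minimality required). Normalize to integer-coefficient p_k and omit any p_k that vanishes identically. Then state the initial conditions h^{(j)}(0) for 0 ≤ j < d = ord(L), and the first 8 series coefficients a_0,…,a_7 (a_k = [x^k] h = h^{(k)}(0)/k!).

f: a_k = 0, 8, -16, 128/3, -128, 2048/5, -4096/3, 32768/7, …
g: a_k = -3, -3, -9, -15, -33, -63, -129, -255, …
Weyl lclm of L_f,L_g ⇒ L₀ (ord ≤ 3).
L = (-156 - 624·x - 1440·x^2 - 768·x^3 - 768·x^4)·Dx + (1 - 160·x - 1064·x^2 - 1952·x^3 - 1600·x^4 - 1280·x^5)·Dx^2 + (5 + 39·x + 66·x^2 - 80·x^3 - 240·x^4 - 384·x^5 - 256·x^6)·Dx^3  (order 3).
h: a_k = -3, 5, -25, 83/3, -161, 1733/5, -4483/3, 30983/7, …
ICs: h(0) = -3, h′(0) = 5, h′′(0) = -50.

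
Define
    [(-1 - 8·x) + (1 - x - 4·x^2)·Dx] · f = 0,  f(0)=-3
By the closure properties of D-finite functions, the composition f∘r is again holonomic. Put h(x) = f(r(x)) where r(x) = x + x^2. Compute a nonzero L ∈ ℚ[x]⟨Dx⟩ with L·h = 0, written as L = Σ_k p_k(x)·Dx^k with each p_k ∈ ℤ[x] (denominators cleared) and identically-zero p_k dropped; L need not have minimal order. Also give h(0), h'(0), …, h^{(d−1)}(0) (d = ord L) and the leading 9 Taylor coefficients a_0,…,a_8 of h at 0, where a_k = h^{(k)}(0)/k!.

f: a_k = -3, -3, -15, -27, -87, -195, -543, -1323, -3495, …
L₀ from L_f via x↦r, Dx↦r'^{-1}Dx.
L = (1 + 10·x + 24·x^2 + 16·x^3) + (-1 + x + 5·x^2 + 8·x^3 + 4·x^4)·Dx  (order 1).
h: a_k = -3, -3, -18, -57, -183, -624, -2067, -6879, -22938, …
ICs: h(0) = -3.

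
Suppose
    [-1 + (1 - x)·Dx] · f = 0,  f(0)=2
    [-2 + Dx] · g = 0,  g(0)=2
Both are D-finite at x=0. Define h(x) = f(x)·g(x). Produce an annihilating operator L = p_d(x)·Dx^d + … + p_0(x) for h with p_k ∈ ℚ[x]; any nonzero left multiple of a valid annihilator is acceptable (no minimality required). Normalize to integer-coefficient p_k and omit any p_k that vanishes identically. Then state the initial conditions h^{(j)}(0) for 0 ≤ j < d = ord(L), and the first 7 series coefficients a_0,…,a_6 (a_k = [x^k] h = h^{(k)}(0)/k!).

f: a_k = 2, 2, 2, 2, 2, 2, 2, …
g: a_k = 2, 4, 4, 8/3, 4/3, 8/15, 8/45, …
Sym-product of L_f,L_g gives L₀ (≤ ord 1).
L = (3 - 2·x) + (-1 + x)·Dx  (order 1).
h: a_k = 4, 12, 20, 76/3, 28, 436/15, 1324/45, …
ICs: h(0) = 4.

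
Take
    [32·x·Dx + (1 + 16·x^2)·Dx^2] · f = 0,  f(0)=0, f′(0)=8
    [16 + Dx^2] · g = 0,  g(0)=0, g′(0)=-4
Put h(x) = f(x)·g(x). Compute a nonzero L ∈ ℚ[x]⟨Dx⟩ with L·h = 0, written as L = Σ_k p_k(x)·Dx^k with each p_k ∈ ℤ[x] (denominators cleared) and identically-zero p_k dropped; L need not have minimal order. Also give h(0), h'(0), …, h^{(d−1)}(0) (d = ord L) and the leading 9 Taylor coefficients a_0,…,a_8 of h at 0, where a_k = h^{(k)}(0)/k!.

L = (1280 + 53248·x^2 + 360448·x^4 + 2097152·x^6 + 8388608·x^8) + (1536·x + 40960·x^3 + 393216·x^5 + 2097152·x^7)·Dx + (96 + 4096·x^2 + 36864·x^4 + 262144·x^6 + 1048576·x^8)·Dx^2 + (96·x + 2560·x^3 + 24576·x^5 + 131072·x^7)·Dx^3 + (1 + 48·x^2 + 896·x^4 + 8192·x^6 + 32768·x^8)·Dx^4  (order 4).
h: a_k = 0, 0, -32, 0, 256, 0, -19456/9, 0, 352256/15, …
ICs: h(0) = 0, h′(0) = 0, h′′(0) = -64, h′′′(0) = 0.

f: a_k = 0, 8, 0, -128/3, 0, 2048/5, 0, -32768/7, 0, …
g: a_k = 0, -4, 0, 32/3, 0, -128/15, 0, 1024/315, 0, …
f·g: L₀ = L_f ⊗_s L_g, ord ≤ 2·2.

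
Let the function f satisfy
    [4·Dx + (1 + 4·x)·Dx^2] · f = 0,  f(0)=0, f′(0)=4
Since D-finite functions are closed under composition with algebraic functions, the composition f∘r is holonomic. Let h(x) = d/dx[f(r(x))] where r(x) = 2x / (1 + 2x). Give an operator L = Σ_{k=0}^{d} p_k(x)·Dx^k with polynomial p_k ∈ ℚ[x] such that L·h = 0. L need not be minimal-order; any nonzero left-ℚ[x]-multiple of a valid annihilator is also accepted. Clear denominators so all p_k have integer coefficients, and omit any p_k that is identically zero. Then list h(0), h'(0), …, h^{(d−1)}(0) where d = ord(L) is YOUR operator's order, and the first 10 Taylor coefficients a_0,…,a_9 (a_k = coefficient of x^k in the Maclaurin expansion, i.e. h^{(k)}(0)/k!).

L = (12 + 40·x) + (1 + 12·x + 20·x^2)·Dx  (order 1).
h: a_k = 8, -96, 992, -9984, 99968, -999936, 9999872, -99999744, 999999488, -9999998976, …
ICs: h(0) = 8.

f: a_k = 0, 4, -8, 64/3, -64, 1024/5, -2048/3, 16384/7, -8192, 262144/9, …
Substitute x→r, Dx→(1/r')Dx; clear ⇒ L₀.
h=h₀': d/dx-closure on L₀ ⇒ L.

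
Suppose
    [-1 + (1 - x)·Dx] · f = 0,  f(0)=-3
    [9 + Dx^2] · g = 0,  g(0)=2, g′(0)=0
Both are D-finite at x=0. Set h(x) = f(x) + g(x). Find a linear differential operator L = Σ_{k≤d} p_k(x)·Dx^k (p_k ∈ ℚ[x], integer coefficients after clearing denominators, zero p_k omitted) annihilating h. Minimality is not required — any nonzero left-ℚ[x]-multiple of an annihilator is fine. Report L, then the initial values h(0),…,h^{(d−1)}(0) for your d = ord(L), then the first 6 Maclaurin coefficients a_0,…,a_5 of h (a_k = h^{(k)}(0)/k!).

f: a_k = -3, -3, -3, -3, -3, -3, …
g: a_k = 2, 0, -9, 0, 27/4, 0, …
Sum ⇒ L₀ = lclm(L_f,L_g) in ℚ(x)⟨Dx⟩.
L = (135 - 162·x + 81·x^2) + (-99 + 261·x - 243·x^2 + 81·x^3)·Dx + (15 - 18·x + 9·x^2)·Dx^2 + (-11 + 29·x - 27·x^2 + 9·x^3)·Dx^3  (order 3).
h: a_k = -1, -3, -12, -3, 15/4, -3, …
ICs: h(0) = -1, h′(0) = -3, h′′(0) = -24.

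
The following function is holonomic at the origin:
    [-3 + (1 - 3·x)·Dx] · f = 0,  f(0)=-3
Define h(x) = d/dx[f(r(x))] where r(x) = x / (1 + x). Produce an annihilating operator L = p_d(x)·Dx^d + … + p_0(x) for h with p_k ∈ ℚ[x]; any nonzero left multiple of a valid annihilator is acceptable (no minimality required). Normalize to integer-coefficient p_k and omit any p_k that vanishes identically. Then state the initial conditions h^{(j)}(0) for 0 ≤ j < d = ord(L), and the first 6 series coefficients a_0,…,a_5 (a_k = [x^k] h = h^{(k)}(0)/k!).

f: a_k = -3, -9, -27, -81, -243, -729, …
Change of var in L_f (x↦r) gives L₀.
Differentiate: ansatz ord ≤ ord L₀ ⇒ L.
L = 4 + (-1 + 2·x)·Dx  (order 1).
h: a_k = -9, -36, -108, -288, -720, -1728, …
ICs: h(0) = -9.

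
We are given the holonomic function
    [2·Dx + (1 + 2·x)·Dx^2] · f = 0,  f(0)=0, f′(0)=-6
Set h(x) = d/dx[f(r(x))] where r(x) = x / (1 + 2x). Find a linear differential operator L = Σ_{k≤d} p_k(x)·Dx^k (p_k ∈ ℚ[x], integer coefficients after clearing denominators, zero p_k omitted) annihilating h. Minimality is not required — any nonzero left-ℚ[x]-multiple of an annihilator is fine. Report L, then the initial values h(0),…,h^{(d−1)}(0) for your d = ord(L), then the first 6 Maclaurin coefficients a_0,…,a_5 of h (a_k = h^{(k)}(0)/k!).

L = (6 + 16·x) + (1 + 6·x + 8·x^2)·Dx  (order 1).
h: a_k = -6, 36, -168, 720, -2976, 12096, …
ICs: h(0) = -6.

f: a_k = 0, -6, 6, -8, 12, -96/5, …
Substitute x→r, Dx→(1/r')Dx; clear ⇒ L₀.
h₀' ⇒ L via d/dx closure of L₀.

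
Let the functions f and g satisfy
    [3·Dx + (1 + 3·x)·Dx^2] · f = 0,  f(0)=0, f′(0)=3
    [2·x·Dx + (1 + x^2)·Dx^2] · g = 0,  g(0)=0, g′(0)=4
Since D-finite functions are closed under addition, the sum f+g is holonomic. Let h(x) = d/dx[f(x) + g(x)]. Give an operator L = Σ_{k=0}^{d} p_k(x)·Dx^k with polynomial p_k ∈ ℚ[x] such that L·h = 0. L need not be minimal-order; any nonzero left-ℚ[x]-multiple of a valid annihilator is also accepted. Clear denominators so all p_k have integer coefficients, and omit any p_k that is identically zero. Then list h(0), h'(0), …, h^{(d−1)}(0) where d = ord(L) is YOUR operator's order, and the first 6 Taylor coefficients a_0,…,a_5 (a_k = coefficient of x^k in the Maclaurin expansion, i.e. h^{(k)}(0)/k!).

L = (-6 - 54·x + 18·x^2 + 18·x^3) + (-20 - 12·x - 48·x^2 + 36·x^3 + 36·x^4)·Dx + (-3 - 7·x + 6·x^2 + 2·x^3 + 9·x^4 + 9·x^5)·Dx^2  (order 2).
h: a_k = 7, -9, 23, -81, 247, -729, …
ICs: h(0) = 7, h′(0) = -9.

f: a_k = 0, 3, -9/2, 9, -81/4, 243/5, …
g: a_k = 0, 4, 0, -4/3, 0, 4/5, …
Weyl lclm of L_f,L_g ⇒ L₀ (ord ≤ 4).
h=h₀': d/dx-closure on L₀ ⇒ L.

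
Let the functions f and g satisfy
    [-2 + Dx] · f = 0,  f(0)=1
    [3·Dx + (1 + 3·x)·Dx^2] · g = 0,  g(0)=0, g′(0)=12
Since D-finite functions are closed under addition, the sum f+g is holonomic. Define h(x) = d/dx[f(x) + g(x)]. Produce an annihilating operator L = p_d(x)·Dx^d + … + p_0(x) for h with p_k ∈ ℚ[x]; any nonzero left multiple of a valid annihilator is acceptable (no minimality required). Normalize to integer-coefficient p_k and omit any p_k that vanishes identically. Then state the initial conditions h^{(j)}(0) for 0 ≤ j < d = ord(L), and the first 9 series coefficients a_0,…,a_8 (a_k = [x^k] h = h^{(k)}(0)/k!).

f: a_k = 1, 2, 2, 4/3, 2/3, 4/15, 4/45, 8/315, 2/315, …
g: a_k = 0, 12, -18, 36, -81, 972/5, -486, 8748/7, -6561/2, …
Weyl lclm of L_f,L_g ⇒ L₀ (ord ≤ 3).
Differentiate: ansatz ord ≤ ord L₀ ⇒ L.
L = (-48 - 36·x) + (14 - 24·x - 36·x^2)·Dx + (5 + 21·x + 18·x^2)·Dx^2  (order 2).
h: a_k = 14, -32, 112, -964/3, 2920/3, -43732/15, 393668/45, -8266844/315, 24800584/315, …
ICs: h(0) = 14, h′(0) = -32.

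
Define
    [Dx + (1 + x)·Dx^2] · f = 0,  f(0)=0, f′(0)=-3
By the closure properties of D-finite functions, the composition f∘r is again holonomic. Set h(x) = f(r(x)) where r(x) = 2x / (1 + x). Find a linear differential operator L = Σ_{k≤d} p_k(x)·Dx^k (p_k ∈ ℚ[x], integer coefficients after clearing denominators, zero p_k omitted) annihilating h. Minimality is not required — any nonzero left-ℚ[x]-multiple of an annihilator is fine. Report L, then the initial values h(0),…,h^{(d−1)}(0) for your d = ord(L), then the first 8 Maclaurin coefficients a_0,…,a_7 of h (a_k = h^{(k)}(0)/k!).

L = (4 + 6·x)·Dx + (1 + 4·x + 3·x^2)·Dx^2  (order 2).
h: a_k = 0, -6, 12, -26, 60, -726/5, 364, -6558/7, …
ICs: h(0) = 0, h′(0) = -6.

f: a_k = 0, -3, 3/2, -1, 3/4, -3/5, 1/2, -3/7, …
L₀ from L_f via x↦r, Dx↦r'^{-1}Dx.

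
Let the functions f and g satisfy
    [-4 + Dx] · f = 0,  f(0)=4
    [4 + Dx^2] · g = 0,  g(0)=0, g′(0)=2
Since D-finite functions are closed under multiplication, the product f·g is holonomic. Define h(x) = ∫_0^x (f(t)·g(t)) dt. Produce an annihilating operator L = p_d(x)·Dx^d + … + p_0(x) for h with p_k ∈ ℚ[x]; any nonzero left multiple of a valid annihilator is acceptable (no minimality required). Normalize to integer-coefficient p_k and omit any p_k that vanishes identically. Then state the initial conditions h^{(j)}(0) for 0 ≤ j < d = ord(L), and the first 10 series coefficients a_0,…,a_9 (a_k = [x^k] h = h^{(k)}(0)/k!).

f: a_k = 4, 16, 32, 128/3, 128/3, 512/15, 1024/45, 4096/315, 2048/315, 8192/2835, …
g: a_k = 0, 2, 0, -4/3, 0, 4/15, 0, -8/315, 0, 4/2835, …
L₀ := L_f ⊗_s L_g (sym. prod.), ord ≤ 2.
h=∫₀ˣh₀: take L = L₀·Dx.
L = 20·Dx - 8·Dx^2 + Dx^3  (order 3).
h: a_k = 0, 0, 4, 32/3, 44/3, 64/5, 328/45, 704/315, -116/315, -128/135, …
ICs: h(0) = 0, h′(0) = 0, h′′(0) = 8.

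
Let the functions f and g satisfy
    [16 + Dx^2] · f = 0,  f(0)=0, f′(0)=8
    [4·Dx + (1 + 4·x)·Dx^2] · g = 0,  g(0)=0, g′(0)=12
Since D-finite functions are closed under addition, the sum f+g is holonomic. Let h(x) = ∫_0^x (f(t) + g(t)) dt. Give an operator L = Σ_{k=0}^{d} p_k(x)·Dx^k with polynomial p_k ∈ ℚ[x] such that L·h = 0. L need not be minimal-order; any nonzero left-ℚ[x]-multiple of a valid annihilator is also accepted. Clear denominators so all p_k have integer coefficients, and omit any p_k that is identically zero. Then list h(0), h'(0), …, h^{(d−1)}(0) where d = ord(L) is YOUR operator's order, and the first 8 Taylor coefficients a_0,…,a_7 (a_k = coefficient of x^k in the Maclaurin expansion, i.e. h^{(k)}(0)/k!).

f: a_k = 0, 8, 0, -64/3, 0, 256/15, 0, -2048/315, …
g: a_k = 0, 12, -24, 64, -192, 3072/5, -2048, 49152/7, …
f+g: L₀ = lclm(L_f,L_g), ord ≤ 2+2.
h=∫h₀ ⇒ L = L₀·Dx.
L = (448 + 512·x + 1024·x^2)·Dx^2 + (48 + 320·x + 768·x^2 + 1024·x^3)·Dx^3 + (28 + 32·x + 64·x^2)·Dx^4 + (3 + 20·x + 48·x^2 + 64·x^3)·Dx^5  (order 5).
h: a_k = 0, 0, 10, -8, 32/3, -192/5, 4736/45, -2048/7, …
ICs: h(0) = 0, h′(0) = 0, h′′(0) = 20, h′′′(0) = -48, h′′′′(0) = 256.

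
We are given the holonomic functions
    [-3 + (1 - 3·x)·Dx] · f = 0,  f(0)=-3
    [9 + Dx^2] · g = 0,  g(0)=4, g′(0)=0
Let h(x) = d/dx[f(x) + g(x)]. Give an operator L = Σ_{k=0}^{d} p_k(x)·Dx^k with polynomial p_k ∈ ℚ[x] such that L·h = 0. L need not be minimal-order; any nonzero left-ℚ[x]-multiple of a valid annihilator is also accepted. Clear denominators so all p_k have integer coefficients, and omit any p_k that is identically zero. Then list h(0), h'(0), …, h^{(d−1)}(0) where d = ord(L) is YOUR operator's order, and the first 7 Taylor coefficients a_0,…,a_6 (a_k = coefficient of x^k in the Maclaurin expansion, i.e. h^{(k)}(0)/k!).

f: a_k = -3, -9, -27, -81, -243, -729, -2187, …
g: a_k = 4, 0, -18, 0, 27/2, 0, -81/20, …
f+g: L₀ = lclm(L_f,L_g), ord ≤ 1+2.
Differentiate: ansatz ord ≤ ord L₀ ⇒ L.
L = (702 - 324·x + 486·x^2) + (-63 + 243·x - 243·x^2 + 243·x^3)·Dx + (78 - 36·x + 54·x^2)·Dx^2 + (-7 + 27·x - 27·x^2 + 27·x^3)·Dx^3  (order 3).
h: a_k = -9, -90, -243, -918, -3645, -131463/10, -45927, …
ICs: h(0) = -9, h′(0) = -90, h′′(0) = -486.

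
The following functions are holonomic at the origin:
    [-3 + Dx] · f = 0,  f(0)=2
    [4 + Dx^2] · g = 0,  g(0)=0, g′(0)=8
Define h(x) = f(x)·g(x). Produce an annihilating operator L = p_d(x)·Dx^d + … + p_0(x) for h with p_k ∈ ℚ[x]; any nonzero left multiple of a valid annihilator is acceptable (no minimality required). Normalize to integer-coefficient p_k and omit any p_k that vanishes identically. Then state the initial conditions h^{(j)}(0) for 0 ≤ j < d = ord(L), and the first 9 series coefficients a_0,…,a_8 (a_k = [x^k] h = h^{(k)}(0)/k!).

L = 13 - 6·Dx + Dx^2  (order 2).
h: a_k = 0, 16, 48, 184/3, 40, 122/15, -46/5, -3277/315, -17/3, …
ICs: h(0) = 0, h′(0) = 16.

f: a_k = 2, 6, 9, 9, 27/4, 81/20, 81/40, 243/280, 729/2240, …
g: a_k = 0, 8, 0, -16/3, 0, 16/15, 0, -32/315, 0, …
f·g: L₀ = L_f ⊗_s L_g, ord ≤ 1·2.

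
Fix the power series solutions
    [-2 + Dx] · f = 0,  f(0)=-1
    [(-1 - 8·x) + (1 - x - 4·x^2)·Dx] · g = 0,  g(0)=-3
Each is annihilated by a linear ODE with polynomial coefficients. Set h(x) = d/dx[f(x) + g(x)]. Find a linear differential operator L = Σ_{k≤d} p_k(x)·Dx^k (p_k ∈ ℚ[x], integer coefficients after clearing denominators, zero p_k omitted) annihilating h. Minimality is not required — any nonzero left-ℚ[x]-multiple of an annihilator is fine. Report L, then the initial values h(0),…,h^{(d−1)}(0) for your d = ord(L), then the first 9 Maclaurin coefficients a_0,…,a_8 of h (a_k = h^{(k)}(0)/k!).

L = (34 + 452·x + 512·x^2 + 1920·x^3 + 768·x^4) + (-25 - 228·x - 334·x^2 - 864·x^3 + 160·x^4 + 256·x^5)·Dx + (4 + x + 39·x^2 - 48·x^3 - 272·x^4 - 128·x^5)·Dx^2  (order 2).
h: a_k = -5, -34, -85, -1052/3, -2929/3, -48878/15, -416753/45, -8807416/315, -24911149/315, …
ICs: h(0) = -5, h′(0) = -34.

f: a_k = -1, -2, -2, -4/3, -2/3, -4/15, -4/45, -8/315, -2/315, …
g: a_k = -3, -3, -15, -27, -87, -195, -543, -1323, -3495, …
Sum ⇒ L₀ = lclm(L_f,L_g) in ℚ(x)⟨Dx⟩.
Differentiate: ansatz ord ≤ ord L₀ ⇒ L.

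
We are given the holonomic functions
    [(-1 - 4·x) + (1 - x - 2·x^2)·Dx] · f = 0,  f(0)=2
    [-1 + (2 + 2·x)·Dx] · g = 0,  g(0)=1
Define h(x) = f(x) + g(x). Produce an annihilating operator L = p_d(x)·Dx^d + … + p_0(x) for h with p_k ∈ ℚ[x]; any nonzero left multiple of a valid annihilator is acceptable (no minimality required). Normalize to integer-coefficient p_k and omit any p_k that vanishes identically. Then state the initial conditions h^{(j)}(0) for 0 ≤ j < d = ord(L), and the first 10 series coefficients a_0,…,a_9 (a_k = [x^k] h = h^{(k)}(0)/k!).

f: a_k = 2, 2, 6, 10, 22, 42, 86, 170, 342, 682, …
g: a_k = 1, 1/2, -1/8, 1/16, -5/128, 7/256, -21/1024, 33/2048, -429/32768, 715/65536, …
Sum ⇒ L₀ = lclm(L_f,L_g) in ℚ(x)⟨Dx⟩.
L = (-13 - 26·x - 40·x^2) + (25 + 69·x + 144·x^2 + 100·x^3)·Dx + (-2 - 20·x + 6·x^2 + 64·x^3 + 40·x^4)·Dx^2  (order 2).
h: a_k = 3, 5/2, 47/8, 161/16, 2811/128, 10759/256, 88043/1024, 348193/2048, 11206227/32768, 44696267/65536, …
ICs: h(0) = 3, h′(0) = 5/2.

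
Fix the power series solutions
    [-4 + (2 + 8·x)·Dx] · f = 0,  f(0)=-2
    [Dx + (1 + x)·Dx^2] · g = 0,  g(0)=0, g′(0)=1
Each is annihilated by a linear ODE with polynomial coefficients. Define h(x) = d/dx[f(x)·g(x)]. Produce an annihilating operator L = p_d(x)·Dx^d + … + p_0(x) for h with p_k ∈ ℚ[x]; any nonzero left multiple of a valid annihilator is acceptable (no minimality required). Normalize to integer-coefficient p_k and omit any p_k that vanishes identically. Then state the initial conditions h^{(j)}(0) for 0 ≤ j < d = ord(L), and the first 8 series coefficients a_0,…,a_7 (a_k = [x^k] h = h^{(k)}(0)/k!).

L = (-4 + 40·x + 8·x^2) + (28 + 174·x + 264·x^2 + 64·x^3)·Dx + (5 + 47·x + 138·x^2 + 128·x^3 + 32·x^4)·Dx^2  (order 2).
h: a_k = -2, -6, 16, -130/3, 389/3, -2104/5, 21614/15, -536134/105, …
ICs: h(0) = -2, h′(0) = -6.

f: a_k = -2, -4, 4, -8, 20, -56, 168, -528, …
g: a_k = 0, 1, -1/2, 1/3, -1/4, 1/5, -1/6, 1/7, …
Product ⇒ symmetric product L₀, ord ≤ 2.
h₀' ⇒ L via d/dx closure of L₀.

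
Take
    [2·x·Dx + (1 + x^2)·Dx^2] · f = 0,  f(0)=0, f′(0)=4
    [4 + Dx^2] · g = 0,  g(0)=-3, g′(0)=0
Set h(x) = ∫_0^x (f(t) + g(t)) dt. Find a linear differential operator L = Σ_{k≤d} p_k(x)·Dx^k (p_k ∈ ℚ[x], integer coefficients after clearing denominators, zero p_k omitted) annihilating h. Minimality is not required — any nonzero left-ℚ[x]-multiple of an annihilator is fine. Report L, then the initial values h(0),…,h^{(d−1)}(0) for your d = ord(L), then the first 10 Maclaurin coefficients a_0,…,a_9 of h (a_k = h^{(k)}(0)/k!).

L = (-32·x + 80·x^3 + 16·x^5)·Dx^2 + (4 + 32·x^2 + 36·x^4 + 8·x^6)·Dx^3 + (-8·x + 20·x^3 + 4·x^5)·Dx^4 + (1 + 8·x^2 + 9·x^4 + 2·x^6)·Dx^5  (order 5).
h: a_k = 0, -3, 2, 2, -1/3, -2/5, 2/15, 4/105, -1/14, -2/945, …
ICs: h(0) = 0, h′(0) = -3, h′′(0) = 4, h′′′(0) = 12, h′′′′(0) = -8.

f: a_k = 0, 4, 0, -4/3, 0, 4/5, 0, -4/7, 0, 4/9, …
g: a_k = -3, 0, 6, 0, -2, 0, 4/15, 0, -2/105, 0, …
h₀=f+g: left-lcm gives L₀, ord ≤ 4.
∫: right-multiply L₀ by Dx.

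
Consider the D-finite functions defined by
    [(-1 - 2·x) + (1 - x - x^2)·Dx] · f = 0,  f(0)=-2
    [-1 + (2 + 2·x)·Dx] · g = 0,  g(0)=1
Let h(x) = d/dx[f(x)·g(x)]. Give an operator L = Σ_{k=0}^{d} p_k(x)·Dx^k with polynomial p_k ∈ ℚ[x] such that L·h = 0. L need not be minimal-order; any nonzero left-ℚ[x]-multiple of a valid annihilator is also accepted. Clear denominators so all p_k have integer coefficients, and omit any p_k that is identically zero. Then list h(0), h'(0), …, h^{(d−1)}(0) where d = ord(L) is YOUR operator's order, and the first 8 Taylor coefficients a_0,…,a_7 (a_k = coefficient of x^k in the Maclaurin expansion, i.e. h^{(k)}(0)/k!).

L = (19 + 66·x + 81·x^2 + 50·x^3 + 15·x^4) + (-6 - 10·x + 6·x^2 + 26·x^3 + 22·x^4 + 6·x^5)·Dx  (order 1).
h: a_k = -3, -19/2, -189/8, -803/16, -13105/128, -50661/256, -383425/1024, -1416355/2048, …
ICs: h(0) = -3.

f: a_k = -2, -2, -4, -6, -10, -16, -26, -42, …
g: a_k = 1, 1/2, -1/8, 1/16, -5/128, 7/256, -21/1024, 33/2048, …
f·g: L₀ = L_f ⊗_s L_g, ord ≤ 1·1.
Derive L from L₀ (diff closure).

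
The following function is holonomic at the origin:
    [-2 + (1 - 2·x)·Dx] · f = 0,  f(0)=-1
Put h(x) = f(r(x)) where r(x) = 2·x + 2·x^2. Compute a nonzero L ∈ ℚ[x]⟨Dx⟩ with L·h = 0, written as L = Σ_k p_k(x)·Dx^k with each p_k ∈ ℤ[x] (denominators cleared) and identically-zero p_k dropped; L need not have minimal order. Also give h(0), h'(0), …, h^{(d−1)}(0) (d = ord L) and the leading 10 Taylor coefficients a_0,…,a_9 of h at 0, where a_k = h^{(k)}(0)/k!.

f: a_k = -1, -2, -4, -8, -16, -32, -64, -128, -256, -512, …
L₀ from L_f via x↦r, Dx↦r'^{-1}Dx.
L = (4 + 8·x) + (-1 + 4·x + 4·x^2)·Dx  (order 1).
h: a_k = -1, -4, -20, -96, -464, -2240, -10816, -52224, -252160, -1217536, …
ICs: h(0) = -1.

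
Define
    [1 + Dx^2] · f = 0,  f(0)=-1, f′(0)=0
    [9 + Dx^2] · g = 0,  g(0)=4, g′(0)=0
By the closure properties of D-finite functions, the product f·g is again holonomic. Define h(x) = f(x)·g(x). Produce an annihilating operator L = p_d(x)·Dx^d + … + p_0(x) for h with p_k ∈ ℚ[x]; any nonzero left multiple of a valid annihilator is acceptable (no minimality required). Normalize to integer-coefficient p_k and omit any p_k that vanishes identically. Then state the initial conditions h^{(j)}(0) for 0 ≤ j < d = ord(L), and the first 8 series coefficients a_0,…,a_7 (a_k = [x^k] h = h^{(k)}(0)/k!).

L = 64 + 20·Dx^2 + Dx^4  (order 4).
h: a_k = -4, 0, 20, 0, -68/3, 0, 104/9, 0, …
ICs: h(0) = -4, h′(0) = 0, h′′(0) = 40, h′′′(0) = 0.

f: a_k = -1, 0, 1/2, 0, -1/24, 0, 1/720, 0, …
g: a_k = 4, 0, -18, 0, 27/2, 0, -81/20, 0, …
f·g: L₀ = L_f ⊗_s L_g, ord ≤ 2·2.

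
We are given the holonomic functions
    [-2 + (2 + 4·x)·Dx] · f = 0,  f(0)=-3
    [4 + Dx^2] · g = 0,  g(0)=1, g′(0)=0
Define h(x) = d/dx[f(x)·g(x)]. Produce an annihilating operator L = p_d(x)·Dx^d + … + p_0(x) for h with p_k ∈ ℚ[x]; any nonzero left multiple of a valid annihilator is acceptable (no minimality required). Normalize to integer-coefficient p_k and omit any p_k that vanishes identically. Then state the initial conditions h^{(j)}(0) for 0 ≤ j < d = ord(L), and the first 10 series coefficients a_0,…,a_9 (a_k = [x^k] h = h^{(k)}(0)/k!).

f: a_k = -3, -3, 3/2, -3/2, 15/8, -21/8, 63/16, -99/16, 1287/128, -2145/128, …
g: a_k = 1, 0, -2, 0, 2/3, 0, -4/45, 0, 2/315, 0, …
Product ⇒ symmetric product L₀, ord ≤ 2.
h₀' ⇒ L via d/dx closure of L₀.
L = (53 + 288·x + 544·x^2 + 512·x^3 + 256·x^4) + (-2 - 36·x - 96·x^2 - 64·x^3)·Dx + (7 + 44·x + 108·x^2 + 128·x^3 + 64·x^4)·Dx^2  (order 2).
h: a_k = -3, 15, 27/2, -25/2, -65/8, 349/40, -2807/240, 44047/1680, -242667/4480, 1874467/17280, …
ICs: h(0) = -3, h′(0) = 15.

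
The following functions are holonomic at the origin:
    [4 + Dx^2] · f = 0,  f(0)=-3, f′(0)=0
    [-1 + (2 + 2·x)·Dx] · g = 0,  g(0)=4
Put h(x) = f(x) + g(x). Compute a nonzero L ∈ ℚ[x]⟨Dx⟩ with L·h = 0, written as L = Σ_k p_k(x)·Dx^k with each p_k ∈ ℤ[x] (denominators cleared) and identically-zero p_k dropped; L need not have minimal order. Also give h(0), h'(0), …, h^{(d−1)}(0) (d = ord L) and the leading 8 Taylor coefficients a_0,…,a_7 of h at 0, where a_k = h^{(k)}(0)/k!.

L = (-76 - 128·x - 64·x^2) + (120 + 376·x + 384·x^2 + 128·x^3)·Dx + (-19 - 32·x - 16·x^2)·Dx^2 + (30 + 94·x + 96·x^2 + 32·x^3)·Dx^3  (order 3).
h: a_k = 1, 2, 11/2, 1/4, -69/32, 7/64, 709/3840, 33/512, …
ICs: h(0) = 1, h′(0) = 2, h′′(0) = 11.

f: a_k = -3, 0, 6, 0, -2, 0, 4/15, 0, …
g: a_k = 4, 2, -1/2, 1/4, -5/32, 7/64, -21/256, 33/512, …
L₀ := lclm(L_f,L_g); ord L₀ ≤ 2+1.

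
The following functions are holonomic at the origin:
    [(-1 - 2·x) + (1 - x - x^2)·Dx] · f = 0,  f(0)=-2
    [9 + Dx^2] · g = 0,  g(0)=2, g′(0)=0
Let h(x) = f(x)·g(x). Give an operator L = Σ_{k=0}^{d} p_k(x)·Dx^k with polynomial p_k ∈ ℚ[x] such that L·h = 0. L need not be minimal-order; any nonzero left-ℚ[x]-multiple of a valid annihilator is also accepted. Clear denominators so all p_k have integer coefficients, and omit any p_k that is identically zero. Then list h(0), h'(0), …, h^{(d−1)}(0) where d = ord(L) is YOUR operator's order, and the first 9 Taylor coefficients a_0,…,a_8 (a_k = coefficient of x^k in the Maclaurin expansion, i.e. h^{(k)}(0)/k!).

L = (-7 + 9·x + 9·x^2) + (2 + 4·x)·Dx + (-1 + x + x^2)·Dx^2  (order 2).
h: a_k = -4, -4, 10, 6, 5/2, 17/2, 301/20, 471/20, 42503/1120, …
ICs: h(0) = -4, h′(0) = -4.

f: a_k = -2, -2, -4, -6, -10, -16, -26, -42, -68, …
g: a_k = 2, 0, -9, 0, 27/4, 0, -81/40, 0, 729/2240, …
f·g: L₀ = L_f ⊗_s L_g, ord ≤ 1·2.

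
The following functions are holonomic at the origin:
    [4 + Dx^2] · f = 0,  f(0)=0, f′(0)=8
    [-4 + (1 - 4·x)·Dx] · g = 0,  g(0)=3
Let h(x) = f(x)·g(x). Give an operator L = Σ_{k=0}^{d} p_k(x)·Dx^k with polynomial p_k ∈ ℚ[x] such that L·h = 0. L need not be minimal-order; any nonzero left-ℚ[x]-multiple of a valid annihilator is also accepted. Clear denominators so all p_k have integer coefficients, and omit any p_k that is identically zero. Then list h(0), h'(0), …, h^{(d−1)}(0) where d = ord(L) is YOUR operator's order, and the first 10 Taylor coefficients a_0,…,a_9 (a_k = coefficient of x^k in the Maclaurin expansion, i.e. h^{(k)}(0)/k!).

L = (-4 + 16·x) + 8·Dx + (-1 + 4·x)·Dx^2  (order 2).
h: a_k = 0, 24, 96, 368, 1472, 29456/5, 117824/5, 9897184/105, 39588736/105, 203599216/135, …
ICs: h(0) = 0, h′(0) = 24.

f: a_k = 0, 8, 0, -16/3, 0, 16/15, 0, -32/315, 0, 16/2835, …
g: a_k = 3, 12, 48, 192, 768, 3072, 12288, 49152, 196608, 786432, …
Product ⇒ symmetric product L₀, ord ≤ 2.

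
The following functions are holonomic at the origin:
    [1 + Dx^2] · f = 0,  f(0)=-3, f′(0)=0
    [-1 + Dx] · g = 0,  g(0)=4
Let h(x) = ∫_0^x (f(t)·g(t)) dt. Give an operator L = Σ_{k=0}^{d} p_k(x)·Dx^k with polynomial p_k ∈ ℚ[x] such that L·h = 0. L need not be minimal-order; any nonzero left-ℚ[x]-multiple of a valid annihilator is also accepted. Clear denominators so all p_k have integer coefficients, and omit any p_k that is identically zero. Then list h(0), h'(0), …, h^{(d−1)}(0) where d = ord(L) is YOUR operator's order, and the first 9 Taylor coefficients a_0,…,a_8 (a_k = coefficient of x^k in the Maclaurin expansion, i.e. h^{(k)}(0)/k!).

f: a_k = -3, 0, 3/2, 0, -1/8, 0, 1/240, 0, -1/13440, …
g: a_k = 4, 4, 2, 2/3, 1/6, 1/30, 1/180, 1/1260, 1/10080, …
Product ⇒ symmetric product L₀, ord ≤ 2.
h=∫₀ˣh₀: take L = L₀·Dx.
L = 2·Dx - 2·Dx^2 + Dx^3  (order 3).
h: a_k = 0, -12, -6, 0, 1, 2/5, 1/15, 0, -1/420, …
ICs: h(0) = 0, h′(0) = -12, h′′(0) = -12.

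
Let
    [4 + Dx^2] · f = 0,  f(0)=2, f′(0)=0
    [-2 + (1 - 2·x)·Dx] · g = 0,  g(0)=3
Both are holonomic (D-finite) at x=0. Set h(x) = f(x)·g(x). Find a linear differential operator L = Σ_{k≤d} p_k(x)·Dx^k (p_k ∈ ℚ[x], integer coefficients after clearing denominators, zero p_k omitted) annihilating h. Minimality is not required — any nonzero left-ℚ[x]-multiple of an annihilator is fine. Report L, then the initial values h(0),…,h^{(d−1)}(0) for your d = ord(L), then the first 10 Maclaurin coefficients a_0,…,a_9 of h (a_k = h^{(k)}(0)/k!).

f: a_k = 2, 0, -4, 0, 4/3, 0, -8/45, 0, 4/315, 0, …
g: a_k = 3, 6, 12, 24, 48, 96, 192, 384, 768, 1536, …
f·g: L₀ = L_f ⊗_s L_g, ord ≤ 2·1.
L = (-4 + 8·x) + 4·Dx + (-1 + 2·x)·Dx^2  (order 2).
h: a_k = 6, 12, 12, 24, 52, 104, 3112/15, 6224/15, 17428/21, 34856/21, …
ICs: h(0) = 6, h′(0) = 12.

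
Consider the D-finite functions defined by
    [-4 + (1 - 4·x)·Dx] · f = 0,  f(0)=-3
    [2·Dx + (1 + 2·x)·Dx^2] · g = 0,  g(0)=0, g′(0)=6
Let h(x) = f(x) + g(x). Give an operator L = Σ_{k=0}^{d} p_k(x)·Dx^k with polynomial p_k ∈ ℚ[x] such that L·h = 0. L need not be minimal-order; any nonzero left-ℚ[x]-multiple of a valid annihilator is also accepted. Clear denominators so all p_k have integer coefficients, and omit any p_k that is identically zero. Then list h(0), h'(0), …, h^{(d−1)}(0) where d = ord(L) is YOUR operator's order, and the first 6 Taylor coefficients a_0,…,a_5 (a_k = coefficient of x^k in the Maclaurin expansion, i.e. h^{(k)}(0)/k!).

f: a_k = -3, -12, -48, -192, -768, -3072, …
g: a_k = 0, 6, -6, 8, -12, 96/5, …
L₀ := lclm(L_f,L_g); ord L₀ ≤ 1+2.
L = (128 + 64·x)·Dx + (44 + 224·x + 128·x^2)·Dx^2 + (-5 + 6·x + 48·x^2 + 32·x^3)·Dx^3  (order 3).
h: a_k = -3, -6, -54, -184, -780, -15264/5, …
ICs: h(0) = -3, h′(0) = -6, h′′(0) = -108.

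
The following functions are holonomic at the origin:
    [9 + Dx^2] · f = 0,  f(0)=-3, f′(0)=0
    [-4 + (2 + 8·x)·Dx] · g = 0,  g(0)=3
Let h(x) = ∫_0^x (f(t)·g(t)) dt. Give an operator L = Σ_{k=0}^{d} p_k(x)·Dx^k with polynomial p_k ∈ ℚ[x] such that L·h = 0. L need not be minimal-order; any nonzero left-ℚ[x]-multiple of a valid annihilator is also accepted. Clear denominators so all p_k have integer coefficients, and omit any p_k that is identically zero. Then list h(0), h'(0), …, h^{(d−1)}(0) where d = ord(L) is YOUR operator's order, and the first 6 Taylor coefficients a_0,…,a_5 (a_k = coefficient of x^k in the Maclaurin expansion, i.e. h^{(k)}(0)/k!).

f: a_k = -3, 0, 27/2, 0, -81/8, 0, …
g: a_k = 3, 6, -6, 12, -30, 84, …
L₀ := L_f ⊗_s L_g (sym. prod.), ord ≤ 2.
h=∫₀ˣh₀: take L = L₀·Dx.
L = (21 + 72·x + 144·x^2)·Dx + (-4 - 16·x)·Dx^2 + (1 + 8·x + 16·x^2)·Dx^3  (order 3).
h: a_k = 0, -9, -9, 39/2, 45/4, -171/40, …
ICs: h(0) = 0, h′(0) = -9, h′′(0) = -18.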